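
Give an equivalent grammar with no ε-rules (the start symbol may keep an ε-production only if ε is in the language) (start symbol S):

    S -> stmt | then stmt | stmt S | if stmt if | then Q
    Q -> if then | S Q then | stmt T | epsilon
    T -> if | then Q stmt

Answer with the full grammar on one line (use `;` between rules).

The nullable symbols are {Q}.
ε ∉ L(G), so no ε-production is kept.
For each production, add variants omitting each subset of nullable occurrences: S → then Q gives then Q | then. Q → S Q then gives S Q then | S then. T → then Q stmt gives then Q stmt | then stmt.

S -> stmt | then stmt | stmt S | if stmt if | then Q | then; Q -> if then | S Q then | S then | stmt T; T -> if | then Q stmt | then stmt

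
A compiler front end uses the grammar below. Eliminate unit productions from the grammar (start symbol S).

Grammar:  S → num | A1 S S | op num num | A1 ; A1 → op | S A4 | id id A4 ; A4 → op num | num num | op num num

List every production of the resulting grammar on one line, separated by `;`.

Unit pairs: S ⇒* {A1}.
Replace each nonterminal's rules with the union of the non-unit rules of every nonterminal it unit-derives.

S → op | S A4 | id id A4 | num | A1 S S | op num num; A1 → op | S A4 | id id A4; A4 → op num | num num | op num num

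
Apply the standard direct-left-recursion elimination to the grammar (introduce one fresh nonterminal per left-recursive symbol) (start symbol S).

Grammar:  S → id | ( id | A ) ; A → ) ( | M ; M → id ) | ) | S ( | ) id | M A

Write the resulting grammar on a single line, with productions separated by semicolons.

S → id | ( id | A ); A → ) ( | M; M → id ) M' | ) M' | S ( M' | ) id M'; M' → A M' | ε

Directly left-recursive nonterminal: M.
For M: α = {A}, β = {id ), ), S (, ) id}. Rewrite as M → β M' and M' → α M' | ε.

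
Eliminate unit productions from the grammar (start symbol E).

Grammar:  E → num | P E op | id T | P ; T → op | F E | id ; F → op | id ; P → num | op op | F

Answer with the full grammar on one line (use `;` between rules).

Unit pairs: E ⇒* {F, P}; P ⇒* {F}.
For every A with A ⇒* B via unit rules, add B's non-unit alternatives to A; then delete every rule of the form X → Y.

E → num | P E op | id T | op op | op | id; T → op | F E | id; F → op | id; P → op | id | num | op op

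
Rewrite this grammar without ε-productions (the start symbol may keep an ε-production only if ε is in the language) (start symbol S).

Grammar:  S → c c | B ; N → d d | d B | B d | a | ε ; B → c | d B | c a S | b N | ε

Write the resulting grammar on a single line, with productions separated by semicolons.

S → c c | B | ε; N → d d | d B | d | B d | a; B → c | d B | d | c a S | c a | b N | b

Nullable nonterminals: {B, N, S}.
ε ∈ L(G) since S is nullable, so keep S → ε.
Add the nullable-subset variants: N → d B gives d B | d. B → d B gives d B | d. B → c a S gives c a S | c a. B → b N gives b N | b.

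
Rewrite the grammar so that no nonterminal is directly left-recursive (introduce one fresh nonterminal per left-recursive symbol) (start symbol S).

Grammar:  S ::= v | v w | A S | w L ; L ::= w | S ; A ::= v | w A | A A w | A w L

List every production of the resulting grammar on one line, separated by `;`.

A is directly left-recursive.
For A: α = {A w, w L}, β = {v, w A}. Rewrite as A → β A' and A' → α A' | ε.

S ::= v | v w | A S | w L; L ::= w | S; A ::= v A' | w A A'; A' ::= A w A' | w L A' | ε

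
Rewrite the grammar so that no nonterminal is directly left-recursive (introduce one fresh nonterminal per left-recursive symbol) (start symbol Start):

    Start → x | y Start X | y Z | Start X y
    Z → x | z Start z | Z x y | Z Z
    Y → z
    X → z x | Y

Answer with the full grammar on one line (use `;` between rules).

Start → x Start1 | y Start X Start1 | y Z Start1; Z → x Z1 | z Start z Z1; Y → z; X → z x | Y; Start1 → X y Start1 | ε; Z1 → x y Z1 | Z Z1 | ε

Left recursion appears on Start, Z.
For Start: α = {X y}, β = {x, y Start X, y Z}. Rewrite as Start → β Start1 and Start1 → α Start1 | ε.
For Z: α = {x y, Z}, β = {x, z Start z}. Rewrite as Z → β Z1 and Z1 → α Z1 | ε.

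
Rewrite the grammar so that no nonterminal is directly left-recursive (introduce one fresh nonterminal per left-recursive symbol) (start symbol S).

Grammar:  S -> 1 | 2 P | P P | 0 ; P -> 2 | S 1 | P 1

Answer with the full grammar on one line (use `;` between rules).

Directly left-recursive nonterminal: P.
For P: α = {1}, β = {2, S 1}. Rewrite as P → β P' and P' → α P' | ε.

S -> 1 | 2 P | P P | 0; P -> 2 P' | S 1 P'; P' -> 1 P' | ε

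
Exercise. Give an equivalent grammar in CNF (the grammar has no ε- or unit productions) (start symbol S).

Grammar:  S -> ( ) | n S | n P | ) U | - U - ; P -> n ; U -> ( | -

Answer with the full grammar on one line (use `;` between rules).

Introduce a nonterminal for each terminal appearing in a rule of length ≥ 2: X1 → (, X2 → ), X3 → n, X4 → -.
Binarize each right-hand side of length ≥ 3 by chaining fresh nonterminals (Y1, Y2, …): affected rules were S → X4 U X4.

S -> X1 X2 | X3 S | X3 P | X2 U | X4 Y1; P -> n; U -> ( | -; X1 -> (; X2 -> ); X3 -> n; X4 -> -; Y1 -> U X4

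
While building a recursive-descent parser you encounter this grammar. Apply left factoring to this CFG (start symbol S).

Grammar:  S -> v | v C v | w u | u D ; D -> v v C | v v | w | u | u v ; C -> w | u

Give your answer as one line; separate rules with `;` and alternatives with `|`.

S has alternatives sharing prefix 'v': factor to S → v S' with S' → ε | C v.
D has alternatives sharing prefix 'v v': factor to D → v v D' with D' → C | ε.
D has alternatives sharing prefix 'u': factor to D → u D'' with D'' → ε | v.

S -> w u | u D | v S'; D -> w | v v D' | u D''; C -> w | u; S' -> ε | C v; D' -> C | ε; D'' -> ε | v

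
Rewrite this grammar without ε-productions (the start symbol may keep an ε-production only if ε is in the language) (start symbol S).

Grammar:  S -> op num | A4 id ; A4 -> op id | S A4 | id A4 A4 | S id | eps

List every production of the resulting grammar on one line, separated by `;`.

Nullable nonterminals: {A4}.
ε ∉ L(G), so no ε-production is kept.
For each production, add variants omitting each subset of nullable occurrences: S → A4 id gives A4 id | id. A4 → S A4 gives S A4 | S. A4 → id A4 A4 gives id A4 A4 | id A4 | id.

S -> op num | A4 id | id; A4 -> op id | S A4 | S | id A4 A4 | id A4 | id | S id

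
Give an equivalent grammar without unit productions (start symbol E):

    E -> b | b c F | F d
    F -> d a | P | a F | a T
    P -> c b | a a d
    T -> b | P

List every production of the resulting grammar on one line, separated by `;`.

Unit pairs: F ⇒* {P}; T ⇒* {P}.
For every A with A ⇒* B via unit rules, add B's non-unit alternatives to A; then delete every rule of the form X → Y.

E -> b | b c F | F d; F -> d a | a F | a T | c b | a a d; P -> c b | a a d; T -> c b | a a d | b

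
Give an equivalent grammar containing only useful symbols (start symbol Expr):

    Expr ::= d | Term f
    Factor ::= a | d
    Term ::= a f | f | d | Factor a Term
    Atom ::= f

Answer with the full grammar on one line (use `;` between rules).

Generating nonterminals: {Atom, Expr, Factor, Term}.
Reachable from Expr after that: {Expr, Factor, Term}.
Removed useless symbols: {Atom} and every production mentioning them.

Expr ::= d | Term f; Factor ::= a | d; Term ::= a f | f | d | Factor a Term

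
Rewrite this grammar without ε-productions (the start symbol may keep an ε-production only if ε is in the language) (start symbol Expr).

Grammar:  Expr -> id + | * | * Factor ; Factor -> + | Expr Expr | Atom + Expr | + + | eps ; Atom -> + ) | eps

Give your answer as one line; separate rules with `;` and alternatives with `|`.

Nullable set = {Atom, Factor}.
ε ∉ L(G), so no ε-production is kept.
Add the nullable-subset variants: Factor → Atom + Expr gives Atom + Expr | + Expr.

Expr -> id + | * | * Factor; Factor -> + | Expr Expr | Atom + Expr | + Expr | + +; Atom -> + )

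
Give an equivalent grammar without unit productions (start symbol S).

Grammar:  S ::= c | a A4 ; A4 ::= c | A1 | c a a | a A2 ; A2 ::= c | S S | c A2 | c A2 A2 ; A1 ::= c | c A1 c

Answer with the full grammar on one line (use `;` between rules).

S ::= c | a A4; A4 ::= c | c a a | a A2 | c A1 c; A2 ::= c | S S | c A2 | c A2 A2; A1 ::= c | c A1 c

Unit pairs: A4 ⇒* {A1}.
For every A with A ⇒* B via unit rules, add B's non-unit alternatives to A; then delete every rule of the form X → Y.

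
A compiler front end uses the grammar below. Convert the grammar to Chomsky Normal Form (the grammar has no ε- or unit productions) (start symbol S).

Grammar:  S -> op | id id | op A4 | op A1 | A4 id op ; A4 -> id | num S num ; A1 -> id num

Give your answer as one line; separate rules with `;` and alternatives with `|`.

S -> op | X1 X1 | X2 A4 | X2 A1 | A4 Y1; A4 -> id | X3 Y2; A1 -> X1 X3; X1 -> id; X2 -> op; X3 -> num; Y1 -> X1 X2; Y2 -> S X3

Introduce a nonterminal for each terminal appearing in a rule of length ≥ 2: X1 → id, X2 → op, X3 → num.
Binarize each right-hand side of length ≥ 3 by chaining fresh nonterminals (Y1, Y2, …): affected rules were S → A4 X1 X2; A4 → X3 S X3.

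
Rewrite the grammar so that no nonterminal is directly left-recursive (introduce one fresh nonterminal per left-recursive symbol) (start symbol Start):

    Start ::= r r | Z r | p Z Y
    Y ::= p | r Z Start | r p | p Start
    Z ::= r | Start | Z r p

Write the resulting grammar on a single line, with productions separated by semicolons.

Start ::= r r | Z r | p Z Y; Y ::= p | r Z Start | r p | p Start; Z ::= r Z1 | Start Z1; Z1 ::= r p Z1 | ε

Directly left-recursive nonterminal: Z.
For Z: α = {r p}, β = {r, Start}. Rewrite as Z → β Z1 and Z1 → α Z1 | ε.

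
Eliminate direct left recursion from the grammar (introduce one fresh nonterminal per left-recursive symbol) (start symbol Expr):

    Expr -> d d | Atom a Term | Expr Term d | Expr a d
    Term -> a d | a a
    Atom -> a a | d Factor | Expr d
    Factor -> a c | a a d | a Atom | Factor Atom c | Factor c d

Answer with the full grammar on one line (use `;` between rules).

Directly left-recursive nonterminals: Expr, Factor.
For Expr: α = {Term d, a d}, β = {d d, Atom a Term}. Rewrite as Expr → β Expr1 and Expr1 → α Expr1 | ε.
For Factor: α = {Atom c, c d}, β = {a c, a a d, a Atom}. Rewrite as Factor → β Factor1 and Factor1 → α Factor1 | ε.

Expr -> d d Expr1 | Atom a Term Expr1; Term -> a d | a a; Atom -> a a | d Factor | Expr d; Factor -> a c Factor1 | a a d Factor1 | a Atom Factor1; Expr1 -> Term d Expr1 | a d Expr1 | ε; Factor1 -> Atom c Factor1 | c d Factor1 | ε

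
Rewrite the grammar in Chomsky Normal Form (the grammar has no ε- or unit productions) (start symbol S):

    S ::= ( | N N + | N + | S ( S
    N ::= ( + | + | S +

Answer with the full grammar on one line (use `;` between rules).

S ::= ( | N Y1 | N X1 | S Y2; N ::= X2 X1 | + | S X1; X1 ::= +; X2 ::= (; Y1 ::= N X1; Y2 ::= X2 S

Introduce a nonterminal for each terminal appearing in a rule of length ≥ 2: X1 → +, X2 → (.
Binarize each right-hand side of length ≥ 3 by chaining fresh nonterminals (Y1, Y2, …): affected rules were S → N N X1; S → S X2 S.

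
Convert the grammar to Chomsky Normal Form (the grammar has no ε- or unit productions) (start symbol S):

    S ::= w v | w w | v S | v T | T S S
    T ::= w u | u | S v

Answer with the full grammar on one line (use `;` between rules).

S ::= X1 X2 | X1 X1 | X2 S | X2 T | T Y1; T ::= X1 X3 | u | S X2; X1 ::= w; X2 ::= v; X3 ::= u; Y1 ::= S S

Introduce a nonterminal for each terminal appearing in a rule of length ≥ 2: X1 → w, X2 → v, X3 → u.
Binarize each right-hand side of length ≥ 3 by chaining fresh nonterminals (Y1, Y2, …): affected rules were S → T S S.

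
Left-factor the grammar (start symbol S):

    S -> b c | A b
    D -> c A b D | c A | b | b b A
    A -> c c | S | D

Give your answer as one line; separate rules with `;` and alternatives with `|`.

D has alternatives sharing prefix 'c A': factor to D → c A D' with D' → b D | ε.
D has alternatives sharing prefix 'b': factor to D → b D'' with D'' → ε | b A.

S -> b c | A b; D -> c A D' | b D''; A -> c c | S | D; D' -> b D | ε; D'' -> ε | b A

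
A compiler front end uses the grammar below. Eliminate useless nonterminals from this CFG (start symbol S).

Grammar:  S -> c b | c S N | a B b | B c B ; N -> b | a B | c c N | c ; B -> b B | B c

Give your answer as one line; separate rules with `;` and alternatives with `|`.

S -> c b | c S N; N -> b | c c N | c

Generating nonterminals: {N, S}.
Reachable from S after that: {N, S}.
Removed useless symbols: {B} and every production mentioning them.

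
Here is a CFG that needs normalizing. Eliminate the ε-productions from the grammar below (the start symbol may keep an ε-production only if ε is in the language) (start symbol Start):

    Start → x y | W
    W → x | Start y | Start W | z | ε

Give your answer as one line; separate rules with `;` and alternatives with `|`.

Start → x y | W | ε; W → x | Start y | y | Start W | Start | z

Nullable set = {Start, W}.
ε ∈ L(G) since Start is nullable, so keep Start → ε.
For each production, add variants omitting each subset of nullable occurrences: W → Start y gives Start y | y. W → Start W gives Start W | Start.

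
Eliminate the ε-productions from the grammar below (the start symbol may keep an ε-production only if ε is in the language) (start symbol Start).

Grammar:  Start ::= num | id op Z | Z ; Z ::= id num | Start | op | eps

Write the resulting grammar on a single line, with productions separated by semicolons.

Start ::= num | id op Z | id op | Z | eps; Z ::= id num | Start | op

Nullable set = {Start, Z}.
ε ∈ L(G) since Start is nullable, so keep Start → ε.
For each production, add variants omitting each subset of nullable occurrences: Start → id op Z gives id op Z | id op.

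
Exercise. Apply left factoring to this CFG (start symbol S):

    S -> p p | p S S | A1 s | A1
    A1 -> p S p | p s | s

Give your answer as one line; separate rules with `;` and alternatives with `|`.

S has alternatives sharing prefix 'p': factor to S → p S' with S' → p | S S.
S has alternatives sharing prefix 'A1': factor to S → A1 S'' with S'' → s | ε.
A1 has alternatives sharing prefix 'p': factor to A1 → p A1' with A1' → S p | s.

S -> p S' | A1 S''; A1 -> s | p A1'; S' -> p | S S; S'' -> s | ε; A1' -> S p | s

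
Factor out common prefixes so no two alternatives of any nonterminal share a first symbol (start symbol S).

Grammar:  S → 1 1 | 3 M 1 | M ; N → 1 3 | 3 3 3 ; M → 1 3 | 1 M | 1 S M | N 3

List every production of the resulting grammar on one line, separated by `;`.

S → 1 1 | 3 M 1 | M; N → 1 3 | 3 3 3; M → N 3 | 1 M'; M' → 3 | M | S M

M has alternatives sharing prefix '1': factor to M → 1 M' with M' → 3 | M | S M.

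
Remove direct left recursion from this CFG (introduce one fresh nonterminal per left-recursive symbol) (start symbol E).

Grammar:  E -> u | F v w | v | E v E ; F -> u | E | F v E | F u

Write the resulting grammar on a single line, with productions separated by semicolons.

Left recursion appears on E, F.
For E: α = {v E}, β = {u, F v w, v}. Rewrite as E → β E' and E' → α E' | ε.
For F: α = {v E, u}, β = {u, E}. Rewrite as F → β F' and F' → α F' | ε.

E -> u E' | F v w E' | v E'; F -> u F' | E F'; E' -> v E E' | epsilon; F' -> v E F' | u F' | epsilon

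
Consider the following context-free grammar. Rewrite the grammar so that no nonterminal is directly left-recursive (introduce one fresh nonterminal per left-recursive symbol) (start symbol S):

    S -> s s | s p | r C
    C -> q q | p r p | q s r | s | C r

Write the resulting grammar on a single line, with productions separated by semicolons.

C is directly left-recursive.
For C: α = {r}, β = {q q, p r p, q s r, s}. Rewrite as C → β C' and C' → α C' | ε.

S -> s s | s p | r C; C -> q q C' | p r p C' | q s r C' | s C'; C' -> r C' | ε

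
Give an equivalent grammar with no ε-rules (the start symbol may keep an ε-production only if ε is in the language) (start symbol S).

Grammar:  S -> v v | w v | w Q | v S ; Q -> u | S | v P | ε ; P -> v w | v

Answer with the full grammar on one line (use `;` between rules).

Nullable set = {Q}.
ε ∉ L(G), so no ε-production is kept.
Add the nullable-subset variants: S → w Q gives w Q | w.

S -> v v | w v | w Q | w | v S; Q -> u | S | v P; P -> v w | v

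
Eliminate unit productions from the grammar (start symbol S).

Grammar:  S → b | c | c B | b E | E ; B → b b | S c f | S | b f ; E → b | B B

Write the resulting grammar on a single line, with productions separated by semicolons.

Unit pairs: B ⇒* {E, S}; S ⇒* {E}.
For each unit pair (A, B), copy every non-unit production of B to A, then drop all unit productions.

S → b | B B | c | c B | b E; B → b b | S c f | b f | b | B B | c | c B | b E; E → b | B B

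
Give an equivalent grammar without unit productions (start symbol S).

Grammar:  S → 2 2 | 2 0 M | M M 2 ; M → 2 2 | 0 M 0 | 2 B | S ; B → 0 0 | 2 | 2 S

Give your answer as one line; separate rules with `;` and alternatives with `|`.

S → 2 2 | 2 0 M | M M 2; M → 2 2 | 2 0 M | M M 2 | 0 M 0 | 2 B; B → 0 0 | 2 | 2 S

Unit pairs: M ⇒* {S}.
For every A with A ⇒* B via unit rules, add B's non-unit alternatives to A; then delete every rule of the form X → Y.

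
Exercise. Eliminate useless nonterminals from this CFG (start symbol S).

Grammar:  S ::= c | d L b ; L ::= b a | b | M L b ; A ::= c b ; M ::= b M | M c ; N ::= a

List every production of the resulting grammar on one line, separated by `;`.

S ::= c | d L b; L ::= b a | b

Generating nonterminals: {A, L, N, S}.
Reachable from S after that: {L, S}.
Removed useless symbols: {A, M, N} and every production mentioning them.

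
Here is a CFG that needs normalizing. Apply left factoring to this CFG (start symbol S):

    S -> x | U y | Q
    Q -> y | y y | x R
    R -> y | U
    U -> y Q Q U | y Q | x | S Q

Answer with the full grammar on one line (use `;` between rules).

Q has alternatives sharing prefix 'y': factor to Q → y Q' with Q' → ε | y.
U has alternatives sharing prefix 'y Q': factor to U → y Q U' with U' → Q U | ε.

S -> x | U y | Q; Q -> x R | y Q'; R -> y | U; U -> x | S Q | y Q U'; Q' -> ε | y; U' -> Q U | ε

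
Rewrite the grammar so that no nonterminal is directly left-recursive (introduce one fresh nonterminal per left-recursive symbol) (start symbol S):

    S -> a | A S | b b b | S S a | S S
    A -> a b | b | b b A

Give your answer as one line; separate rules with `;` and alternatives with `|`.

S -> a S' | A S S' | b b b S'; A -> a b | b | b b A; S' -> S a S' | S S' | ε

S is directly left-recursive.
For S: α = {S a, S}, β = {a, A S, b b b}. Rewrite as S → β S' and S' → α S' | ε.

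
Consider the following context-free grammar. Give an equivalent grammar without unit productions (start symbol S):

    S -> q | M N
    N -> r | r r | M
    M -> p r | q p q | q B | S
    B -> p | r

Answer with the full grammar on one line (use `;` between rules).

S -> q | M N; N -> q | M N | r | r r | p r | q p q | q B; M -> q | M N | p r | q p q | q B; B -> p | r

Unit pairs: M ⇒* {S}; N ⇒* {M, S}.
For every A with A ⇒* B via unit rules, add B's non-unit alternatives to A; then delete every rule of the form X → Y.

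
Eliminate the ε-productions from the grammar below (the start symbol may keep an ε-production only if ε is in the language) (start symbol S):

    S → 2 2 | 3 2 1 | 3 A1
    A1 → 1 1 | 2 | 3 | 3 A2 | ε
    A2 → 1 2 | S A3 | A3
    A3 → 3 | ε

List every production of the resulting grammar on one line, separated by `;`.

S → 2 2 | 3 2 1 | 3 A1 | 3; A1 → 1 1 | 2 | 3 | 3 A2; A2 → 1 2 | S A3 | S | A3; A3 → 3

Nullable set = {A1, A2, A3}.
ε ∉ L(G), so no ε-production is kept.
Add the nullable-subset variants: S → 3 A1 gives 3 A1 | 3. A2 → S A3 gives S A3 | S.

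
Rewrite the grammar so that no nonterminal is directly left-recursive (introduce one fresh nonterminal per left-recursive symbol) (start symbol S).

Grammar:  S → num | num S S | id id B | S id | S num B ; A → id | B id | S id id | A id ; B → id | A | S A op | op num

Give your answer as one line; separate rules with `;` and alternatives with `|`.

S, A are directly left-recursive.
For S: α = {id, num B}, β = {num, num S S, id id B}. Rewrite as S → β S' and S' → α S' | ε.
For A: α = {id}, β = {id, B id, S id id}. Rewrite as A → β A' and A' → α A' | ε.

S → num S' | num S S S' | id id B S'; A → id A' | B id A' | S id id A'; B → id | A | S A op | op num; S' → id S' | num B S' | ε; A' → id A' | ε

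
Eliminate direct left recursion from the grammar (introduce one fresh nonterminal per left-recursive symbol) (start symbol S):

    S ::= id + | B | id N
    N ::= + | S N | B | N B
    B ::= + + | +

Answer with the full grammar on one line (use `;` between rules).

Directly left-recursive nonterminal: N.
For N: α = {B}, β = {+, S N, B}. Rewrite as N → β N' and N' → α N' | ε.

S ::= id + | B | id N; N ::= + N' | S N N' | B N'; B ::= + + | +; N' ::= B N' | ε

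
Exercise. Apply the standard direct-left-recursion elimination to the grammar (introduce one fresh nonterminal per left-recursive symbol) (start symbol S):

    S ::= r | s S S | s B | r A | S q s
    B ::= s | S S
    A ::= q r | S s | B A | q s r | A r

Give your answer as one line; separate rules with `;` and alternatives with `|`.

Directly left-recursive nonterminals: S, A.
For S: α = {q s}, β = {r, s S S, s B, r A}. Rewrite as S → β S' and S' → α S' | ε.
For A: α = {r}, β = {q r, S s, B A, q s r}. Rewrite as A → β A' and A' → α A' | ε.

S ::= r S' | s S S S' | s B S' | r A S'; B ::= s | S S; A ::= q r A' | S s A' | B A A' | q s r A'; S' ::= q s S' | ε; A' ::= r A' | ε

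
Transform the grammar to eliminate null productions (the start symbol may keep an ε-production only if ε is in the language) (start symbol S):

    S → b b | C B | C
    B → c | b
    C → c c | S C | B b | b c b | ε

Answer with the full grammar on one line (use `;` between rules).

The nullable symbols are {C, S}.
ε ∈ L(G) since S is nullable, so keep S → ε.
For each production, add variants omitting each subset of nullable occurrences: S → C B gives C B | B. C → S C gives S C | S.

S → b b | C B | B | C | ε; B → c | b; C → c c | S C | S | B b | b c b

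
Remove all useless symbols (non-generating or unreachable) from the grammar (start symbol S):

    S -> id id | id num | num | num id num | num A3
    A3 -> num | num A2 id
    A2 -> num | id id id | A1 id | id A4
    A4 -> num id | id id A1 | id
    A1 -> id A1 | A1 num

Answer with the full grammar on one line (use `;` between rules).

Generating nonterminals: {A2, A3, A4, S}.
Reachable from S after that: {A2, A3, A4, S}.
Removed useless symbols: {A1} and every production mentioning them.

S -> id id | id num | num | num id num | num A3; A3 -> num | num A2 id; A2 -> num | id id id | id A4; A4 -> num id | id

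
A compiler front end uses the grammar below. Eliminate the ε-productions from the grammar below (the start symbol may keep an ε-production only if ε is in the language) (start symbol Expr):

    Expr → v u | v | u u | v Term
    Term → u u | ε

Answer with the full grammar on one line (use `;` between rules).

Nullable set = {Term}.
ε ∉ L(G), so no ε-production is kept.

Expr → v u | v | u u | v Term; Term → u u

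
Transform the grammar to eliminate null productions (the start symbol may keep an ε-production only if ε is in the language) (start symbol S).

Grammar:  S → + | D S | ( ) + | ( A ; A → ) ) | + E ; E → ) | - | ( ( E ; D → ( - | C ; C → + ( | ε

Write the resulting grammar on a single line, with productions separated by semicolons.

Nullable nonterminals: {C, D}.
ε ∉ L(G), so no ε-production is kept.

S → + | D S | ( ) + | ( A; A → ) ) | + E; E → ) | - | ( ( E; D → ( - | C; C → + (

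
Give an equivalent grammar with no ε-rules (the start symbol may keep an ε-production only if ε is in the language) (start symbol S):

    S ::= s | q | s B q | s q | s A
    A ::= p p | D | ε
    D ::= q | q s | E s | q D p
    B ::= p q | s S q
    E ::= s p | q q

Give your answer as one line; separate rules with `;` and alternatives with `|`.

The nullable symbols are {A}.
ε ∉ L(G), so no ε-production is kept.

S ::= s | q | s B q | s q | s A; A ::= p p | D; D ::= q | q s | E s | q D p; B ::= p q | s S q; E ::= s p | q q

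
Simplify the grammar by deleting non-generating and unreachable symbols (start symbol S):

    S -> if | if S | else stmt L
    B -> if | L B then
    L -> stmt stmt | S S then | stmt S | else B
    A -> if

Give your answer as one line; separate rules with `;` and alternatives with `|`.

S -> if | if S | else stmt L; B -> if | L B then; L -> stmt stmt | S S then | stmt S | else B

Generating nonterminals: {A, B, L, S}.
Reachable from S after that: {B, L, S}.
Removed useless symbols: {A} and every production mentioning them.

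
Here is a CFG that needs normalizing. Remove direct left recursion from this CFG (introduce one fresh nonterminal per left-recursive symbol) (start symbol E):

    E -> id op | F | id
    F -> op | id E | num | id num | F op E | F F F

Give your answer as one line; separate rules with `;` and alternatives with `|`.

F is directly left-recursive.
For F: α = {op E, F F}, β = {op, id E, num, id num}. Rewrite as F → β F' and F' → α F' | ε.

E -> id op | F | id; F -> op F' | id E F' | num F' | id num F'; F' -> op E F' | F F F' | ε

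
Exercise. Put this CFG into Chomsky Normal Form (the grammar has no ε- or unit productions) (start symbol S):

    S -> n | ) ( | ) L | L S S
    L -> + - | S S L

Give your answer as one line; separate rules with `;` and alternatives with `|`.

Introduce a nonterminal for each terminal appearing in a rule of length ≥ 2: X1 → ), X2 → (, X3 → +, X4 → -.
Binarize each right-hand side of length ≥ 3 by chaining fresh nonterminals (Y1, Y2, …): affected rules were S → L S S; L → S S L.

S -> n | X1 X2 | X1 L | L Y1; L -> X3 X4 | S Y2; X1 -> ); X2 -> (; X3 -> +; X4 -> -; Y1 -> S S; Y2 -> S L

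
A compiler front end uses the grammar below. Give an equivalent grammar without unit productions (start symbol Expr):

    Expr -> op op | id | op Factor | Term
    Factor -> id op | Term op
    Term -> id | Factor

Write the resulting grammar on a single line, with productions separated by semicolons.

Expr -> id | id op | Term op | op op | op Factor; Factor -> id op | Term op; Term -> id | id op | Term op

Unit pairs: Expr ⇒* {Factor, Term}; Term ⇒* {Factor}.
Replace each nonterminal's rules with the union of the non-unit rules of every nonterminal it unit-derives.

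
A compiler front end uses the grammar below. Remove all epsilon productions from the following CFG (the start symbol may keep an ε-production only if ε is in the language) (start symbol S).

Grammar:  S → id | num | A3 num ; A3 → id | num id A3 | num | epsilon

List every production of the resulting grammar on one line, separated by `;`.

S → id | num | A3 num; A3 → id | num id A3 | num id | num

Nullable set = {A3}.
ε ∉ L(G), so no ε-production is kept.
Expand every rule over subsets of its nullable positions: A3 → num id A3 gives num id A3 | num id.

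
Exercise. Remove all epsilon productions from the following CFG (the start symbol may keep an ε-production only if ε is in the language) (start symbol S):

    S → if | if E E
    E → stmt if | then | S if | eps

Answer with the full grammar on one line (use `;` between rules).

The nullable symbols are {E}.
ε ∉ L(G), so no ε-production is kept.
Add the nullable-subset variants: S → if E E gives if E E | if E.

S → if | if E E | if E; E → stmt if | then | S if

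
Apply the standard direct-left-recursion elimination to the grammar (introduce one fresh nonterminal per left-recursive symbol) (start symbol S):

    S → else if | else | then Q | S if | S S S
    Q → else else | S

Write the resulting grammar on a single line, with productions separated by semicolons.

S → else if S' | else S' | then Q S'; Q → else else | S; S' → if S' | S S S' | epsilon

Left recursion appears on S.
For S: α = {if, S S}, β = {else if, else, then Q}. Rewrite as S → β S' and S' → α S' | ε.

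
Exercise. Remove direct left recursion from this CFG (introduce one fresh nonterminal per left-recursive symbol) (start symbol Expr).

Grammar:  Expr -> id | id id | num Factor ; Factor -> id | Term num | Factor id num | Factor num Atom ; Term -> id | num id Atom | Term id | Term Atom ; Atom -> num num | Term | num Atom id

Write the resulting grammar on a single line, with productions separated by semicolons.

Directly left-recursive nonterminals: Factor, Term.
For Factor: α = {id num, num Atom}, β = {id, Term num}. Rewrite as Factor → β Factor1 and Factor1 → α Factor1 | ε.
For Term: α = {id, Atom}, β = {id, num id Atom}. Rewrite as Term → β Term1 and Term1 → α Term1 | ε.

Expr -> id | id id | num Factor; Factor -> id Factor1 | Term num Factor1; Term -> id Term1 | num id Atom Term1; Atom -> num num | Term | num Atom id; Factor1 -> id num Factor1 | num Atom Factor1 | ε; Term1 -> id Term1 | Atom Term1 | ε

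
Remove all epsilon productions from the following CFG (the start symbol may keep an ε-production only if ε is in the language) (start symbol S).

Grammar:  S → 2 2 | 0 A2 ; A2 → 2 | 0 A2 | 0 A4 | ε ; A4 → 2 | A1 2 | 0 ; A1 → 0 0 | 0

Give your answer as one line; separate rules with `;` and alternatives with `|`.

S → 2 2 | 0 A2 | 0; A2 → 2 | 0 A2 | 0 | 0 A4; A4 → 2 | A1 2 | 0; A1 → 0 0 | 0

Nullable nonterminals: {A2}.
ε ∉ L(G), so no ε-production is kept.
Add the nullable-subset variants: S → 0 A2 gives 0 A2 | 0. A2 → 0 A2 gives 0 A2 | 0.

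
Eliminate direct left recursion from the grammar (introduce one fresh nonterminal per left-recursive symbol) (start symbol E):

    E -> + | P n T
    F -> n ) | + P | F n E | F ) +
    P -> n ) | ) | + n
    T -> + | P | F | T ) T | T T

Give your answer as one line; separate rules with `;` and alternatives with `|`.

Directly left-recursive nonterminals: F, T.
For F: α = {n E, ) +}, β = {n ), + P}. Rewrite as F → β F' and F' → α F' | ε.
For T: α = {) T, T}, β = {+, P, F}. Rewrite as T → β T' and T' → α T' | ε.

E -> + | P n T; F -> n ) F' | + P F'; P -> n ) | ) | + n; T -> + T' | P T' | F T'; F' -> n E F' | ) + F' | eps; T' -> ) T T' | T T' | eps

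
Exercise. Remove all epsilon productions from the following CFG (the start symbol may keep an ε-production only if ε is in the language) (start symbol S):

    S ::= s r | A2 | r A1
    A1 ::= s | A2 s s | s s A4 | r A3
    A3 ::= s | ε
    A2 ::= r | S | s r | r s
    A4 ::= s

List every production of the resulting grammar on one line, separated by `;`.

S ::= s r | A2 | r A1; A1 ::= s | A2 s s | s s A4 | r A3 | r; A3 ::= s; A2 ::= r | S | s r | r s; A4 ::= s

The nullable symbols are {A3}.
ε ∉ L(G), so no ε-production is kept.
For each production, add variants omitting each subset of nullable occurrences: A1 → r A3 gives r A3 | r.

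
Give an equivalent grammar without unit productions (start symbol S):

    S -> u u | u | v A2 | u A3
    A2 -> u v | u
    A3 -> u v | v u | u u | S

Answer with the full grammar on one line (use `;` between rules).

S -> u u | u | v A2 | u A3; A2 -> u v | u; A3 -> u u | u | v A2 | u A3 | u v | v u

Unit pairs: A3 ⇒* {S}.
Replace each nonterminal's rules with the union of the non-unit rules of every nonterminal it unit-derives.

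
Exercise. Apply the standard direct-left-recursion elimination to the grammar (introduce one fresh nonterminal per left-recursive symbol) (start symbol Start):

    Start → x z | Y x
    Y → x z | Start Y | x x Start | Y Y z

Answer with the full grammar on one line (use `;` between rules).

Left recursion appears on Y.
For Y: α = {Y z}, β = {x z, Start Y, x x Start}. Rewrite as Y → β Y1 and Y1 → α Y1 | ε.

Start → x z | Y x; Y → x z Y1 | Start Y Y1 | x x Start Y1; Y1 → Y z Y1 | ε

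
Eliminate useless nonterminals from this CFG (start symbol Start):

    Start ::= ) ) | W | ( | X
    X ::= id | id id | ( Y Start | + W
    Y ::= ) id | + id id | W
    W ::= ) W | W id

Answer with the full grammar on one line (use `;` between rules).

Generating nonterminals: {Start, X, Y}.
Reachable from Start after that: {Start, X, Y}.
Removed useless symbols: {W} and every production mentioning them.

Start ::= ) ) | ( | X; X ::= id | id id | ( Y Start; Y ::= ) id | + id id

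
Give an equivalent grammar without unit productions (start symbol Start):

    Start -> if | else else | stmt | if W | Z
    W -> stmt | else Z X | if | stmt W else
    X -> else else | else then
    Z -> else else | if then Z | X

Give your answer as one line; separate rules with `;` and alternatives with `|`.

Start -> else else | if then Z | if | stmt | if W | else then; W -> stmt | else Z X | if | stmt W else; X -> else else | else then; Z -> else else | if then Z | else then

Unit pairs: Start ⇒* {X, Z}; Z ⇒* {X}.
Replace each nonterminal's rules with the union of the non-unit rules of every nonterminal it unit-derives.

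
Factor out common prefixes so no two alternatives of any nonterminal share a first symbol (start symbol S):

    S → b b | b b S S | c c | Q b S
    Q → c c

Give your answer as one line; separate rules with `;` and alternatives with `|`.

S → c c | Q b S | b b S'; Q → c c; S' → ε | S S

S has alternatives sharing prefix 'b b': factor to S → b b S' with S' → ε | S S.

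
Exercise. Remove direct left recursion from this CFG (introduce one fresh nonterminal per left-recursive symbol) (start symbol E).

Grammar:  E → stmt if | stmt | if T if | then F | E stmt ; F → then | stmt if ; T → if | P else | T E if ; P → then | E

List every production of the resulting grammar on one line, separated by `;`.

E → stmt if E' | stmt E' | if T if E' | then F E'; F → then | stmt if; T → if T' | P else T'; P → then | E; E' → stmt E' | ε; T' → E if T' | ε

Directly left-recursive nonterminals: E, T.
For E: α = {stmt}, β = {stmt if, stmt, if T if, then F}. Rewrite as E → β E' and E' → α E' | ε.
For T: α = {E if}, β = {if, P else}. Rewrite as T → β T' and T' → α T' | ε.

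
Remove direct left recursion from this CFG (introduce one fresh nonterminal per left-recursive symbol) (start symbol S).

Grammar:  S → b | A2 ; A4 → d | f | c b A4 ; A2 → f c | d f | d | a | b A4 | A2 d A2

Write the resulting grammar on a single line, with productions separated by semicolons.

A2 is directly left-recursive.
For A2: α = {d A2}, β = {f c, d f, d, a, b A4}. Rewrite as A2 → β A2' and A2' → α A2' | ε.

S → b | A2; A4 → d | f | c b A4; A2 → f c A2' | d f A2' | d A2' | a A2' | b A4 A2'; A2' → d A2 A2' | ε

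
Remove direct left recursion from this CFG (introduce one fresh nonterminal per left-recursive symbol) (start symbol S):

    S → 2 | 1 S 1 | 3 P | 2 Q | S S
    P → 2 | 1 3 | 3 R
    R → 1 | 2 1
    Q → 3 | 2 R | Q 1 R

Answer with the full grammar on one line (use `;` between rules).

Left recursion appears on S, Q.
For S: α = {S}, β = {2, 1 S 1, 3 P, 2 Q}. Rewrite as S → β S' and S' → α S' | ε.
For Q: α = {1 R}, β = {3, 2 R}. Rewrite as Q → β Q' and Q' → α Q' | ε.

S → 2 S' | 1 S 1 S' | 3 P S' | 2 Q S'; P → 2 | 1 3 | 3 R; R → 1 | 2 1; Q → 3 Q' | 2 R Q'; S' → S S' | ε; Q' → 1 R Q' | ε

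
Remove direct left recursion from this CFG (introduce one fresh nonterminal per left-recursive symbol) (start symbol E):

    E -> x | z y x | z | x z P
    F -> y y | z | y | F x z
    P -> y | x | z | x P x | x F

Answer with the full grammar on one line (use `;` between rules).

E -> x | z y x | z | x z P; F -> y y F' | z F' | y F'; P -> y | x | z | x P x | x F; F' -> x z F' | ε

Left recursion appears on F.
For F: α = {x z}, β = {y y, z, y}. Rewrite as F → β F' and F' → α F' | ε.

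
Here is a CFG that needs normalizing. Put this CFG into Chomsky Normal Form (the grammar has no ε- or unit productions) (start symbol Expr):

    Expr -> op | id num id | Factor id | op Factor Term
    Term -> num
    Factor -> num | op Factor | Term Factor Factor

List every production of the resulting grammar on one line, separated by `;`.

Introduce a nonterminal for each terminal appearing in a rule of length ≥ 2: X1 → id, X2 → num, X3 → op.
Binarize each right-hand side of length ≥ 3 by chaining fresh nonterminals (Y1, Y2, …): affected rules were Expr → X1 X2 X1; Expr → X3 Factor Term; Factor → Term Factor Factor.

Expr -> op | X1 Y1 | Factor X1 | X3 Y2; Term -> num; Factor -> num | X3 Factor | Term Y3; X1 -> id; X2 -> num; X3 -> op; Y1 -> X2 X1; Y2 -> Factor Term; Y3 -> Factor Factor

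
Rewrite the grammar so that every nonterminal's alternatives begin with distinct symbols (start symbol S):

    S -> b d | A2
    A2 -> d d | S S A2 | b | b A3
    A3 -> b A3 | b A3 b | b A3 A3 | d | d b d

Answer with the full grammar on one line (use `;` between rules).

A2 has alternatives sharing prefix 'b': factor to A2 → b A2' with A2' → ε | A3.
A3 has alternatives sharing prefix 'b A3': factor to A3 → b A3 A3' with A3' → ε | b | A3.
A3 has alternatives sharing prefix 'd': factor to A3 → d A3'' with A3'' → ε | b d.

S -> b d | A2; A2 -> d d | S S A2 | b A2'; A3 -> b A3 A3' | d A3''; A2' -> epsilon | A3; A3' -> epsilon | b | A3; A3'' -> epsilon | b d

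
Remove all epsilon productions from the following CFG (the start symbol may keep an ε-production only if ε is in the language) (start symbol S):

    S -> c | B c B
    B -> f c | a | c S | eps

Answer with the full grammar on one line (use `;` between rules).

The nullable symbols are {B}.
ε ∉ L(G), so no ε-production is kept.
For each production, add variants omitting each subset of nullable occurrences: S → B c B gives B c B | B c | c B.

S -> c | B c B | B c | c B; B -> f c | a | c S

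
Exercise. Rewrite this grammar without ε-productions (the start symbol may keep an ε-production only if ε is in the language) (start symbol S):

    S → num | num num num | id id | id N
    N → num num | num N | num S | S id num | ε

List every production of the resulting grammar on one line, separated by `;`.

S → num | num num num | id id | id N | id; N → num num | num N | num | num S | S id num

The nullable symbols are {N}.
ε ∉ L(G), so no ε-production is kept.
Expand every rule over subsets of its nullable positions: S → id N gives id N | id. N → num N gives num N | num.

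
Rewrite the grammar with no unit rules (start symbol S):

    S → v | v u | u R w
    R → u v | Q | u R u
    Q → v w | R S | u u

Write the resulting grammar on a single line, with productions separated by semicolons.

S → v | v u | u R w; R → v w | R S | u u | u v | u R u; Q → v w | R S | u u

Unit pairs: R ⇒* {Q}.
For every A with A ⇒* B via unit rules, add B's non-unit alternatives to A; then delete every rule of the form X → Y.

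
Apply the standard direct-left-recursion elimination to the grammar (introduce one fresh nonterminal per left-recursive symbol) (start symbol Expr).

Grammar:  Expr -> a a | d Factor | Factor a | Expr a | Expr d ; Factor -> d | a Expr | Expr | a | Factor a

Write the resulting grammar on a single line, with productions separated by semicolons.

Expr, Factor are directly left-recursive.
For Expr: α = {a, d}, β = {a a, d Factor, Factor a}. Rewrite as Expr → β Expr1 and Expr1 → α Expr1 | ε.
For Factor: α = {a}, β = {d, a Expr, Expr, a}. Rewrite as Factor → β Factor1 and Factor1 → α Factor1 | ε.

Expr -> a a Expr1 | d Factor Expr1 | Factor a Expr1; Factor -> d Factor1 | a Expr Factor1 | Expr Factor1 | a Factor1; Expr1 -> a Expr1 | d Expr1 | epsilon; Factor1 -> a Factor1 | epsilon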